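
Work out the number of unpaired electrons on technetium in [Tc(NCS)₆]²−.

3 unpaired electrons

Summing ligand charges against the −2 overall charge gives an oxidation state of +4 for technetium.
Tc sits in group 7, so the d-electron count is 7 − 4 = 3.
In an octahedral field the d³ configuration is t₂g³e_g⁰ (only one arrangement possible), giving 3 unpaired electrons.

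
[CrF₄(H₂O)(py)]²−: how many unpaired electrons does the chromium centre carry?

4 unpaired electrons

Each fluoride is −1; water is neutral; pyridine is neutral; balancing the −2 overall charge requires Cr(II).
Group 6 minus oxidation state 2 gives a d⁴ configuration.
The spin state decides the count: Fluoride is a weak-field ligand for a first-row metal, so the complex is high-spin.
An octahedral high-spin d⁴ ion is t₂g³e_g¹, giving 4 unpaired electrons.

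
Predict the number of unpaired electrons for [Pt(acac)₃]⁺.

0

Summing ligand charges against the +1 overall charge gives an oxidation state of +4 for platinum.
Pt sits in group 10, so the d-electron count is 10 − 4 = 6.
Counting donor atoms: 3×acetylacetonate (bidentate) → 6 donors. Coordination number = 6.
The spin state decides the count: a 5d ion has a large Δₒ and is invariably low-spin.
An octahedral low-spin d⁶ ion is t₂g⁶e_g⁰, giving 0 unpaired electrons.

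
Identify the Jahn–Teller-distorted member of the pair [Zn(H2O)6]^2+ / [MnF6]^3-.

[MnF6]^3-

[Zn(H2O)6]^2+: Water is neutral; balancing the +2 overall charge requires Zn(II). Group 12 minus oxidation state 2 gives a d¹⁰ configuration. The d¹⁰ configuration leaves the e_g set evenly filled (or empty) — no strong Jahn–Teller driving force.
[MnF6]^3-: Each fluoride is −1; balancing the −3 overall charge requires Mn(III). Group 7 minus oxidation state 3 gives a d⁴ configuration. Fluoride is a weak-field ligand for a first-row metal, so the complex is high-spin. The t₂g³e_g¹ (high-spin) configuration has an unevenly filled e_g set; the Jahn–Teller theorem predicts a tetragonal distortion (typically axial elongation) to lift the degeneracy.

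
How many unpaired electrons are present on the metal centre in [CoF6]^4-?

Summing ligand charges against the −4 overall charge gives an oxidation state of +2 for cobalt.
Group 9 minus oxidation state 2 gives a d⁷ configuration.
The spin state decides the count: Fluoride is a weak-field ligand for a first-row metal, so the complex is high-spin.
An octahedral high-spin d⁷ ion is t₂g⁵e_g², giving 3 unpaired electrons.

3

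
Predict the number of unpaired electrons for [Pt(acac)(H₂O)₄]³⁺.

Ligand charges: each acetylacetonate is −1; water is neutral. With an overall charge of +3 the platinum centre must be in the +4 oxidation state.
Pt sits in group 10, so the d-electron count is 10 − 4 = 6.
Counting donor atoms: 1×acetylacetonate (bidentate) → 2 donors; 4×water (monodentate) → 4 donors. Coordination number = 6.
The spin state decides the count: a 5d ion has a large Δₒ and is invariably low-spin.
An octahedral low-spin d⁶ ion is t₂g⁶e_g⁰, giving 0 unpaired electrons.

0 unpaired electrons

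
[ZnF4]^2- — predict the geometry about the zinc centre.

tetrahedral

Each fluoride is −1; balancing the −2 overall charge requires Zn(II).
Group 12 minus oxidation state 2 gives a d¹⁰ configuration.
With 4 monodentate ligands the coordination number is 4.
A d¹⁰ ion has no crystal-field stabilisation preference between square planar and tetrahedral, so four ligands adopt the sterically favoured tetrahedral geometry.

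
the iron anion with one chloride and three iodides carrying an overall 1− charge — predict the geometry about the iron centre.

Each chloride is −1; each iodide is −1; balancing the −1 overall charge requires Fe(III).
Iron is a group-8 element; Fe(III) is therefore d⁵.
Coordination number: 4.
Chloride and iodide are weak-field ligands.
A high-spin d⁵ ion has zero CFSE in either geometry, so four ligands adopt the sterically favoured tetrahedral geometry.

tetrahedral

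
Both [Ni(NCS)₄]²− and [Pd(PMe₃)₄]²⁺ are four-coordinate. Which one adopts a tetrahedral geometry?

For [Ni(NCS)₄]²−: Summing ligand charges against the −2 overall charge gives an oxidation state of +2 for nickel. Nickel is a group-10 element; Ni(II) is therefore d⁸. Isothiocyanate is a weak-field ligand. With weak-field ligands the CFSE gain from square planar is small, so a 3d d⁸ ion takes the sterically preferred tetrahedral geometry. → tetrahedral.
For [Pd(PMe₃)₄]²⁺: Trimethylphosphine is neutral; balancing the +2 overall charge requires Pd(II). Group 10 minus oxidation state 2 gives a d⁸ configuration. A 4d d⁸ ion has a large crystal-field splitting; square planar leaves the high-energy d_{x²−y²} orbital empty and maximises CFSE. → square planar.

[Ni(NCS)₄]²−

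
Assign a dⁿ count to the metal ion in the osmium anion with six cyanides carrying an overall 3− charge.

d5

Ligand charges: each cyanide is −1. With an overall charge of −3 the osmium centre must be in the +3 oxidation state.
Osmium is a group-8 element; Os(III) is therefore d⁵.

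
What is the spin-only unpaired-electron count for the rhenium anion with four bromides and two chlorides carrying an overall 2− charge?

Each bromide is −1; each chloride is −1; balancing the −2 overall charge requires Re(IV).
Group 7 minus oxidation state 4 gives a d³ configuration.
In an octahedral field the d³ configuration is t₂g³e_g⁰ (only one arrangement possible), giving 3 unpaired electrons.

3 unpaired electrons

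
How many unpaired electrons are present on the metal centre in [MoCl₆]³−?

3

Summing ligand charges against the −3 overall charge gives an oxidation state of +3 for molybdenum.
Group 6 minus oxidation state 3 gives a d³ configuration.
In an octahedral field the d³ configuration is t₂g³e_g⁰ (only one arrangement possible), giving 3 unpaired electrons.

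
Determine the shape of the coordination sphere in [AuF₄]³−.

tetrahedral

Summing ligand charges against the −3 overall charge gives an oxidation state of +1 for gold.
Group 11 minus oxidation state 1 gives a d¹⁰ configuration.
With 4 monodentate ligands the coordination number is 4.
A d¹⁰ ion has no crystal-field stabilisation preference between square planar and tetrahedral, so four ligands adopt the sterically favoured tetrahedral geometry.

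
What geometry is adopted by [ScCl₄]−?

Ligand charges: each chloride is −1. With an overall charge of −1 the scandium centre must be in the +3 oxidation state.
Group 3 minus oxidation state 3 gives a d⁰ configuration.
Coordination number: 4.
A d⁰ ion has no crystal-field stabilisation preference between square planar and tetrahedral, so four ligands adopt the sterically favoured tetrahedral geometry.

tetrahedral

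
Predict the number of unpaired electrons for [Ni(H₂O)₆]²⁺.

Summing ligand charges against the +2 overall charge gives an oxidation state of +2 for nickel.
Ni sits in group 10, so the d-electron count is 10 − 2 = 8.
In an octahedral field the d⁸ configuration is t₂g⁶e_g² (only one arrangement possible), giving 2 unpaired electrons.

2 unpaired electrons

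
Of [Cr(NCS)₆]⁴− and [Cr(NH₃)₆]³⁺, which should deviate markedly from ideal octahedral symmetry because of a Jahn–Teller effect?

[Cr(NCS)₆]⁴−

[Cr(NCS)₆]⁴−: Summing ligand charges against the −4 overall charge gives an oxidation state of +2 for chromium. Cr sits in group 6, so the d-electron count is 6 − 2 = 4. Isothiocyanate is a weak-field ligand for a first-row metal, so the complex is high-spin. The t₂g³e_g¹ (high-spin) configuration has an unevenly filled e_g set; the Jahn–Teller theorem predicts a tetragonal distortion (typically axial elongation) to lift the degeneracy.
[Cr(NH₃)₆]³⁺: Ligand charges: ammonia is neutral. With an overall charge of +3 the chromium centre must be in the +3 oxidation state. Cr sits in group 6, so the d-electron count is 6 − 3 = 3. The d³ configuration leaves the e_g set evenly filled (or empty) — no strong Jahn–Teller driving force.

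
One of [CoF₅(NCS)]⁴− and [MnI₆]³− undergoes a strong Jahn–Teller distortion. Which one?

[MnI₆]³−

[CoF₅(NCS)]⁴−: Each fluoride is −1; each isothiocyanate is −1; balancing the −4 overall charge requires Co(II). Cobalt is a group-9 element; Co(II) is therefore d⁷. Fluoride and isothiocyanate are weak-field ligands for a first-row metal, so the complex is high-spin. The d⁷ configuration leaves the e_g set evenly filled (or empty) — no strong Jahn–Teller driving force.
[MnI₆]³−: Each iodide is −1; balancing the −3 overall charge requires Mn(III). Manganese is a group-7 element; Mn(III) is therefore d⁴. Iodide is a weak-field ligand for a first-row metal, so the complex is high-spin. The t₂g³e_g¹ (high-spin) configuration has an unevenly filled e_g set; the Jahn–Teller theorem predicts a tetragonal distortion (typically axial elongation) to lift the degeneracy.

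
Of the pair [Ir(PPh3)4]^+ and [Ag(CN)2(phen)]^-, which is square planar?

[Ir(PPh3)4]^+

For [Ir(PPh3)4]^+: Summing ligand charges against the +1 overall charge gives an oxidation state of +1 for iridium. Ir sits in group 9, so the d-electron count is 9 − 1 = 8. A 5d d⁸ ion has a large crystal-field splitting; square planar leaves the high-energy d_{x²−y²} orbital empty and maximises CFSE. → square planar.
For [Ag(CN)2(phen)]^-: Each cyanide is −1; 1,10-phenanthroline is neutral; balancing the −1 overall charge requires Ag(I). Ag sits in group 11, so the d-electron count is 11 − 1 = 10. A d¹⁰ ion has no crystal-field stabilisation preference between square planar and tetrahedral, so four ligands adopt the sterically favoured tetrahedral geometry. → tetrahedral.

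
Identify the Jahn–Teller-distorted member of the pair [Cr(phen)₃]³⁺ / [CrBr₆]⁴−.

[Cr(phen)₃]³⁺: 1,10-phenanthroline is neutral; balancing the +3 overall charge requires Cr(III). Chromium is a group-6 element; Cr(III) is therefore d³. The d³ configuration leaves the e_g set evenly filled (or empty) — no strong Jahn–Teller driving force.
[CrBr₆]⁴−: Summing ligand charges against the −4 overall charge gives an oxidation state of +2 for chromium. Group 6 minus oxidation state 2 gives a d⁴ configuration. Bromide is a weak-field ligand for a first-row metal, so the complex is high-spin. The t₂g³e_g¹ (high-spin) configuration has an unevenly filled e_g set; the Jahn–Teller theorem predicts a tetragonal distortion (typically axial elongation) to lift the degeneracy.

[CrBr₆]⁴−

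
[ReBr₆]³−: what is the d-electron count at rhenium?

Ligand charges: each bromide is −1. With an overall charge of −3 the rhenium centre must be in the +3 oxidation state.
Rhenium is a group-7 element; Re(III) is therefore d⁴.

d⁴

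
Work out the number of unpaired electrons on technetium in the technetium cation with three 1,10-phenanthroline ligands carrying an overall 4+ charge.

1,10-phenanthroline is neutral; balancing the +4 overall charge requires Tc(IV).
Technetium is a group-7 element; Tc(IV) is therefore d³.
Counting donor atoms: 3×1,10-phenanthroline (bidentate) → 6 donors. Coordination number = 6.
In an octahedral field the d³ configuration is t₂g³e_g⁰ (only one arrangement possible), giving 3 unpaired electrons.

3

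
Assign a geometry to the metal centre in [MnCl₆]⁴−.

octahedral

Each chloride is −1; balancing the −4 overall charge requires Mn(II).
Mn sits in group 7, so the d-electron count is 7 − 2 = 5.
Coordination number: 6.
Six donors around a single metal centre give an octahedral coordination sphere.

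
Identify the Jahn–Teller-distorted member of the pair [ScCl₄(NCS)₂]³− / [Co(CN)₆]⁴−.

[Co(CN)₆]⁴−

[ScCl₄(NCS)₂]³−: Ligand charges: each chloride is −1; each isothiocyanate is −1. With an overall charge of −3 the scandium centre must be in the +3 oxidation state. Scandium is a group-3 element; Sc(III) is therefore d⁰. The d⁰ configuration leaves the e_g set evenly filled (or empty) — no strong Jahn–Teller driving force.
[Co(CN)₆]⁴−: Ligand charges: each cyanide is −1. With an overall charge of −4 the cobalt centre must be in the +2 oxidation state. Cobalt is a group-9 element; Co(II) is therefore d⁷. Cyanide is a strong-field ligand (high in the spectrochemical series) for a first-row metal, so the complex is low-spin. The t₂g⁶e_g¹ (low-spin) configuration has an unevenly filled e_g set; the Jahn–Teller theorem predicts a tetragonal distortion (typically axial elongation) to lift the degeneracy.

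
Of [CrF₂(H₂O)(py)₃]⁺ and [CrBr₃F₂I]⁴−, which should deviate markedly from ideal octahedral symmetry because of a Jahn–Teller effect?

[CrBr₃F₂I]⁴−

[CrF₂(H₂O)(py)₃]⁺: Each fluoride is −1; water is neutral; pyridine is neutral; balancing the +1 overall charge requires Cr(III). Chromium is a group-6 element; Cr(III) is therefore d³. The d³ configuration leaves the e_g set evenly filled (or empty) — no strong Jahn–Teller driving force.
[CrBr₃F₂I]⁴−: Summing ligand charges against the −4 overall charge gives an oxidation state of +2 for chromium. Chromium is a group-6 element; Cr(II) is therefore d⁴. Bromide, fluoride, and iodide are weak-field ligands for a first-row metal, so the complex is high-spin. The t₂g³e_g¹ (high-spin) configuration has an unevenly filled e_g set; the Jahn–Teller theorem predicts a tetragonal distortion (typically axial elongation) to lift the degeneracy.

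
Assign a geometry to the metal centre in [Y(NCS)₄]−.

Each isothiocyanate is −1; balancing the −1 overall charge requires Y(III).
Group 3 minus oxidation state 3 gives a d⁰ configuration.
With 4 monodentate ligands the coordination number is 4.
A d⁰ ion has no crystal-field stabilisation preference between square planar and tetrahedral, so four ligands adopt the sterically favoured tetrahedral geometry.

tetrahedral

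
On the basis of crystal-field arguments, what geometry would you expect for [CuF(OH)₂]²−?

Each fluoride is −1; each hydroxide is −1; balancing the −2 overall charge requires Cu(I).
Group 11 minus oxidation state 1 gives a d¹⁰ configuration.
Coordination number: 3.
Three ligands around a d¹⁰ centre minimise repulsion in a trigonal-planar arrangement.

trigonal planar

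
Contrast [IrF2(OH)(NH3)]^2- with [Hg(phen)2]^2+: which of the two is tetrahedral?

[Hg(phen)2]^2+

For [IrF2(OH)(NH3)]^2-: Each fluoride is −1; each hydroxide is −1; ammonia is neutral; balancing the −2 overall charge requires Ir(I). Iridium is a group-9 element; Ir(I) is therefore d⁸. A 5d d⁸ ion has a large crystal-field splitting; square planar leaves the high-energy d_{x²−y²} orbital empty and maximises CFSE. → square planar.
For [Hg(phen)2]^2+: Summing ligand charges against the +2 overall charge gives an oxidation state of +2 for mercury. Mercury is a group-12 element; Hg(II) is therefore d¹⁰. A d¹⁰ ion has no crystal-field stabilisation preference between square planar and tetrahedral, so four ligands adopt the sterically favoured tetrahedral geometry. → tetrahedral.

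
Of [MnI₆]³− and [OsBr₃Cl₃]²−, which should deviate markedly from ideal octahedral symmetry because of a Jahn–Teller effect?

[MnI₆]³−

[MnI₆]³−: Summing ligand charges against the −3 overall charge gives an oxidation state of +3 for manganese. Group 7 minus oxidation state 3 gives a d⁴ configuration. Iodide is a weak-field ligand for a first-row metal, so the complex is high-spin. The t₂g³e_g¹ (high-spin) configuration has an unevenly filled e_g set; the Jahn–Teller theorem predicts a tetragonal distortion (typically axial elongation) to lift the degeneracy.
[OsBr₃Cl₃]²−: Each bromide is −1; each chloride is −1; balancing the −2 overall charge requires Os(IV). Osmium is a group-8 element; Os(IV) is therefore d⁴. A 5d ion has a large Δₒ and is invariably low-spin. The d⁴ configuration leaves the e_g set evenly filled (or empty) — no strong Jahn–Teller driving force.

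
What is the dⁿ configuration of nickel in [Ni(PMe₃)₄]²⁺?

Ligand charges: trimethylphosphine is neutral. With an overall charge of +2 the nickel centre must be in the +2 oxidation state.
Nickel is a group-10 element; Ni(II) is therefore d⁸.

d⁸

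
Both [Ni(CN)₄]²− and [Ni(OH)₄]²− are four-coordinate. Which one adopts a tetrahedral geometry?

[Ni(OH)₄]²−

For [Ni(CN)₄]²−: Each cyanide is −1; balancing the −2 overall charge requires Ni(II). Group 10 minus oxidation state 2 gives a d⁸ configuration. Cyanide is a strong-field ligand (high in the spectrochemical series). A 3d d⁸ ion with strong-field ligands gains enough CFSE to favour square planar over tetrahedral. → square planar.
For [Ni(OH)₄]²−: Summing ligand charges against the −2 overall charge gives an oxidation state of +2 for nickel. Group 10 minus oxidation state 2 gives a d⁸ configuration. Hydroxide is a weak-field ligand. With weak-field ligands the CFSE gain from square planar is small, so a 3d d⁸ ion takes the sterically preferred tetrahedral geometry. → tetrahedral.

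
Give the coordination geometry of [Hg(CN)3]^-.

trigonal planar

Each cyanide is −1; balancing the −1 overall charge requires Hg(II).
Hg sits in group 12, so the d-electron count is 12 − 2 = 10.
Coordination number: 3.
Three ligands around a d¹⁰ centre minimise repulsion in a trigonal-planar arrangement.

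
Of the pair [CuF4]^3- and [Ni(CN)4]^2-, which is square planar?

[Ni(CN)4]^2-

For [CuF4]^3-: Summing ligand charges against the −3 overall charge gives an oxidation state of +1 for copper. Copper is a group-11 element; Cu(I) is therefore d¹⁰. A d¹⁰ ion has no crystal-field stabilisation preference between square planar and tetrahedral, so four ligands adopt the sterically favoured tetrahedral geometry. → tetrahedral.
For [Ni(CN)4]^2-: Each cyanide is −1; balancing the −2 overall charge requires Ni(II). Nickel is a group-10 element; Ni(II) is therefore d⁸. Cyanide is a strong-field ligand (high in the spectrochemical series). A 3d d⁸ ion with strong-field ligands gains enough CFSE to favour square planar over tetrahedral. → square planar.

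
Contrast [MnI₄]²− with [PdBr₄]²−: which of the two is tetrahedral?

For [MnI₄]²−: Summing ligand charges against the −2 overall charge gives an oxidation state of +2 for manganese. Group 7 minus oxidation state 2 gives a d⁵ configuration. A high-spin d⁵ ion has zero CFSE in either geometry, so four ligands adopt the sterically favoured tetrahedral geometry. → tetrahedral.
For [PdBr₄]²−: Each bromide is −1; balancing the −2 overall charge requires Pd(II). Pd sits in group 10, so the d-electron count is 10 − 2 = 8. A 4d d⁸ ion has a large crystal-field splitting; square planar leaves the high-energy d_{x²−y²} orbital empty and maximises CFSE. → square planar.

[MnI₄]²−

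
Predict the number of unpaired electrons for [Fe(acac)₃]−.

4

Each acetylacetonate is −1; balancing the −1 overall charge requires Fe(II).
Fe sits in group 8, so the d-electron count is 8 − 2 = 6.
Counting donor atoms: 3×acetylacetonate (bidentate) → 6 donors. Coordination number = 6.
The spin state decides the count: Acetylacetonate is a weak-field ligand for a first-row metal, so the complex is high-spin.
An octahedral high-spin d⁶ ion is t₂g⁴e_g², giving 4 unpaired electrons.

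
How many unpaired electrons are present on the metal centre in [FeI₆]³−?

5

Each iodide is −1; balancing the −3 overall charge requires Fe(III).
Group 8 minus oxidation state 3 gives a d⁵ configuration.
The spin state decides the count: Iodide is a weak-field ligand for a first-row metal, so the complex is high-spin.
An octahedral high-spin d⁵ ion is t₂g³e_g², giving 5 unpaired electrons.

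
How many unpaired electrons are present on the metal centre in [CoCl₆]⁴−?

Ligand charges: each chloride is −1. With an overall charge of −4 the cobalt centre must be in the +2 oxidation state.
Cobalt is a group-9 element; Co(II) is therefore d⁷.
The spin state decides the count: Chloride is a weak-field ligand for a first-row metal, so the complex is high-spin.
An octahedral high-spin d⁷ ion is t₂g⁵e_g², giving 3 unpaired electrons.

3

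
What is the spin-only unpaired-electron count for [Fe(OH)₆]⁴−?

4

Each hydroxide is −1; balancing the −4 overall charge requires Fe(II).
Fe sits in group 8, so the d-electron count is 8 − 2 = 6.
The spin state decides the count: Hydroxide is a weak-field ligand for a first-row metal, so the complex is high-spin.
An octahedral high-spin d⁶ ion is t₂g⁴e_g², giving 4 unpaired electrons.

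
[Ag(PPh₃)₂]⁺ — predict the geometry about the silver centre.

linear

Triphenylphosphine is neutral; balancing the +1 overall charge requires Ag(I).
Ag sits in group 11, so the d-electron count is 11 − 1 = 10.
With 2 monodentate ligands the coordination number is 2.
A d¹⁰ ion with only two ligands adopts a linear arrangement (sp hybridisation; no CFSE preference).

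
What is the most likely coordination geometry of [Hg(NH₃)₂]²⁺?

Ligand charges: ammonia is neutral. With an overall charge of +2 the mercury centre must be in the +2 oxidation state.
Group 12 minus oxidation state 2 gives a d¹⁰ configuration.
With 2 monodentate ligands the coordination number is 2.
A d¹⁰ ion with only two ligands adopts a linear arrangement (sp hybridisation; no CFSE preference).

linear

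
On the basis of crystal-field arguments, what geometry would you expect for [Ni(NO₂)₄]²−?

square planar

Summing ligand charges against the −2 overall charge gives an oxidation state of +2 for nickel.
Group 10 minus oxidation state 2 gives a d⁸ configuration.
Coordination number: 4.
Nitro (N-bound nitrite) is a strong-field ligand (high in the spectrochemical series).
A 3d d⁸ ion with strong-field ligands gains enough CFSE to favour square planar over tetrahedral.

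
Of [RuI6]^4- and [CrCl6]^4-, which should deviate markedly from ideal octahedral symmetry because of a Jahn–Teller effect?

[CrCl6]^4-

[RuI6]^4-: Summing ligand charges against the −4 overall charge gives an oxidation state of +2 for ruthenium. Ruthenium is a group-8 element; Ru(II) is therefore d⁶. A 4d ion has a large Δₒ and is invariably low-spin. The d⁶ configuration leaves the e_g set evenly filled (or empty) — no strong Jahn–Teller driving force.
[CrCl6]^4-: Each chloride is −1; balancing the −4 overall charge requires Cr(II). Chromium is a group-6 element; Cr(II) is therefore d⁴. Chloride is a weak-field ligand for a first-row metal, so the complex is high-spin. The t₂g³e_g¹ (high-spin) configuration has an unevenly filled e_g set; the Jahn–Teller theorem predicts a tetragonal distortion (typically axial elongation) to lift the degeneracy.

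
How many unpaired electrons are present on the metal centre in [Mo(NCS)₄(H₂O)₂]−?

3 unpaired electrons

Summing ligand charges against the −1 overall charge gives an oxidation state of +3 for molybdenum.
Group 6 minus oxidation state 3 gives a d³ configuration.
In an octahedral field the d³ configuration is t₂g³e_g⁰ (only one arrangement possible), giving 3 unpaired electrons.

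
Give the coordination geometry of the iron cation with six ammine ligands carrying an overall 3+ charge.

Ligand charges: ammonia is neutral. With an overall charge of +3 the iron centre must be in the +3 oxidation state.
Group 8 minus oxidation state 3 gives a d⁵ configuration.
With 6 monodentate ligands the coordination number is 6.
Six donors around a single metal centre give an octahedral coordination sphere.

octahedral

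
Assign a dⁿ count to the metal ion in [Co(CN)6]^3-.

Summing ligand charges against the −3 overall charge gives an oxidation state of +3 for cobalt.
Cobalt is a group-9 element; Co(III) is therefore d⁶.

d6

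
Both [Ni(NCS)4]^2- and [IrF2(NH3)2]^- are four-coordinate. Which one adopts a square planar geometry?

For [Ni(NCS)4]^2-: Each isothiocyanate is −1; balancing the −2 overall charge requires Ni(II). Nickel is a group-10 element; Ni(II) is therefore d⁸. Isothiocyanate is a weak-field ligand. With weak-field ligands the CFSE gain from square planar is small, so a 3d d⁸ ion takes the sterically preferred tetrahedral geometry. → tetrahedral.
For [IrF2(NH3)2]^-: Summing ligand charges against the −1 overall charge gives an oxidation state of +1 for iridium. Ir sits in group 9, so the d-electron count is 9 − 1 = 8. A 5d d⁸ ion has a large crystal-field splitting; square planar leaves the high-energy d_{x²−y²} orbital empty and maximises CFSE. → square planar.

[IrF2(NH3)2]^-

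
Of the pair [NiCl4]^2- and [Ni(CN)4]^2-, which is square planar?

For [NiCl4]^2-: Summing ligand charges against the −2 overall charge gives an oxidation state of +2 for nickel. Ni sits in group 10, so the d-electron count is 10 − 2 = 8. Chloride is a weak-field ligand. With weak-field ligands the CFSE gain from square planar is small, so a 3d d⁸ ion takes the sterically preferred tetrahedral geometry. → tetrahedral.
For [Ni(CN)4]^2-: Ligand charges: each cyanide is −1. With an overall charge of −2 the nickel centre must be in the +2 oxidation state. Group 10 minus oxidation state 2 gives a d⁸ configuration. Cyanide is a strong-field ligand (high in the spectrochemical series). A 3d d⁸ ion with strong-field ligands gains enough CFSE to favour square planar over tetrahedral. → square planar.

[Ni(CN)4]^2-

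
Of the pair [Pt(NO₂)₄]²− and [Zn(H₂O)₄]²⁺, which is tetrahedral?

[Zn(H₂O)₄]²⁺

For [Pt(NO₂)₄]²−: Summing ligand charges against the −2 overall charge gives an oxidation state of +2 for platinum. Pt sits in group 10, so the d-electron count is 10 − 2 = 8. A 5d d⁸ ion has a large crystal-field splitting; square planar leaves the high-energy d_{x²−y²} orbital empty and maximises CFSE. → square planar.
For [Zn(H₂O)₄]²⁺: Ligand charges: water is neutral. With an overall charge of +2 the zinc centre must be in the +2 oxidation state. Group 12 minus oxidation state 2 gives a d¹⁰ configuration. A d¹⁰ ion has no crystal-field stabilisation preference between square planar and tetrahedral, so four ligands adopt the sterically favoured tetrahedral geometry. → tetrahedral.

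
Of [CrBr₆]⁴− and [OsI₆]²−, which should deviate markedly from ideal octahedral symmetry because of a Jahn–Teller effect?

[CrBr₆]⁴−: Ligand charges: each bromide is −1. With an overall charge of −4 the chromium centre must be in the +2 oxidation state. Chromium is a group-6 element; Cr(II) is therefore d⁴. Bromide is a weak-field ligand for a first-row metal, so the complex is high-spin. The t₂g³e_g¹ (high-spin) configuration has an unevenly filled e_g set; the Jahn–Teller theorem predicts a tetragonal distortion (typically axial elongation) to lift the degeneracy.
[OsI₆]²−: Summing ligand charges against the −2 overall charge gives an oxidation state of +4 for osmium. Osmium is a group-8 element; Os(IV) is therefore d⁴. A 5d ion has a large Δₒ and is invariably low-spin. The d⁴ configuration leaves the e_g set evenly filled (or empty) — no strong Jahn–Teller driving force.

[CrBr₆]⁴−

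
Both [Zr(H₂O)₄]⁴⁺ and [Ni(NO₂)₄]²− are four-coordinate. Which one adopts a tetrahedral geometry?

[Zr(H₂O)₄]⁴⁺

For [Zr(H₂O)₄]⁴⁺: Water is neutral; balancing the +4 overall charge requires Zr(IV). Zr sits in group 4, so the d-electron count is 4 − 4 = 0. A d⁰ ion has no crystal-field stabilisation preference between square planar and tetrahedral, so four ligands adopt the sterically favoured tetrahedral geometry. → tetrahedral.
For [Ni(NO₂)₄]²−: Each nitro (N-bound nitrite) is −1; balancing the −2 overall charge requires Ni(II). Nickel is a group-10 element; Ni(II) is therefore d⁸. Nitro (N-bound nitrite) is a strong-field ligand (high in the spectrochemical series). A 3d d⁸ ion with strong-field ligands gains enough CFSE to favour square planar over tetrahedral. → square planar.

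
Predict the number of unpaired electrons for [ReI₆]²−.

3 unpaired electrons

Each iodide is −1; balancing the −2 overall charge requires Re(IV).
Rhenium is a group-7 element; Re(IV) is therefore d³.
In an octahedral field the d³ configuration is t₂g³e_g⁰ (only one arrangement possible), giving 3 unpaired electrons.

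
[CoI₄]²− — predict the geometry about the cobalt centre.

tetrahedral

Each iodide is −1; balancing the −2 overall charge requires Co(II).
Cobalt is a group-9 element; Co(II) is therefore d⁷.
Coordination number: 4.
Iodide is a weak-field ligand.
For a high-spin 3d d⁷ ion with weak-field ligands the small Δₜ gives little square-planar CFSE advantage, so four ligands adopt the sterically favoured tetrahedral geometry.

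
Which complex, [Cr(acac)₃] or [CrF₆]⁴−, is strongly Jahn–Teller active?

[Cr(acac)₃]: Ligand charges: each acetylacetonate is −1. With an overall charge of 0 the chromium centre must be in the +3 oxidation state. Cr sits in group 6, so the d-electron count is 6 − 3 = 3. The d³ configuration leaves the e_g set evenly filled (or empty) — no strong Jahn–Teller driving force.
[CrF₆]⁴−: Summing ligand charges against the −4 overall charge gives an oxidation state of +2 for chromium. Cr sits in group 6, so the d-electron count is 6 − 2 = 4. Fluoride is a weak-field ligand for a first-row metal, so the complex is high-spin. The t₂g³e_g¹ (high-spin) configuration has an unevenly filled e_g set; the Jahn–Teller theorem predicts a tetragonal distortion (typically axial elongation) to lift the degeneracy.

[CrF₆]⁴−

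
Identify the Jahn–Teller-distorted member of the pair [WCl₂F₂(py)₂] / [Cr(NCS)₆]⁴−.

[WCl₂F₂(py)₂]: Each chloride is −1; each fluoride is −1; pyridine is neutral; balancing the 0 overall charge requires W(IV). Tungsten is a group-6 element; W(IV) is therefore d². The d² configuration leaves the e_g set evenly filled (or empty) — no strong Jahn–Teller driving force.
[Cr(NCS)₆]⁴−: Each isothiocyanate is −1; balancing the −4 overall charge requires Cr(II). Chromium is a group-6 element; Cr(II) is therefore d⁴. Isothiocyanate is a weak-field ligand for a first-row metal, so the complex is high-spin. The t₂g³e_g¹ (high-spin) configuration has an unevenly filled e_g set; the Jahn–Teller theorem predicts a tetragonal distortion (typically axial elongation) to lift the degeneracy.

[Cr(NCS)₆]⁴−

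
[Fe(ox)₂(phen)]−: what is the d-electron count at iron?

d5

Summing ligand charges against the −1 overall charge gives an oxidation state of +3 for iron.
Group 8 minus oxidation state 3 gives a d⁵ configuration.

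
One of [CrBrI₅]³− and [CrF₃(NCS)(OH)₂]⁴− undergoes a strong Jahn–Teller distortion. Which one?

[CrBrI₅]³−: Each bromide is −1; each iodide is −1; balancing the −3 overall charge requires Cr(III). Group 6 minus oxidation state 3 gives a d³ configuration. The d³ configuration leaves the e_g set evenly filled (or empty) — no strong Jahn–Teller driving force.
[CrF₃(NCS)(OH)₂]⁴−: Summing ligand charges against the −4 overall charge gives an oxidation state of +2 for chromium. Group 6 minus oxidation state 2 gives a d⁴ configuration. Fluoride, hydroxide, and isothiocyanate are weak-field ligands for a first-row metal, so the complex is high-spin. The t₂g³e_g¹ (high-spin) configuration has an unevenly filled e_g set; the Jahn–Teller theorem predicts a tetragonal distortion (typically axial elongation) to lift the degeneracy.

[CrF₃(NCS)(OH)₂]⁴−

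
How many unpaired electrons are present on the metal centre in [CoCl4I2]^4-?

3 unpaired electrons

Summing ligand charges against the −4 overall charge gives an oxidation state of +2 for cobalt.
Co sits in group 9, so the d-electron count is 9 − 2 = 7.
The spin state decides the count: Chloride and iodide are weak-field ligands for a first-row metal, so the complex is high-spin.
An octahedral high-spin d⁷ ion is t₂g⁵e_g², giving 3 unpaired electrons.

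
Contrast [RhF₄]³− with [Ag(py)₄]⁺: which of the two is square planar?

[RhF₄]³−

For [RhF₄]³−: Each fluoride is −1; balancing the −3 overall charge requires Rh(I). Rh sits in group 9, so the d-electron count is 9 − 1 = 8. A 4d d⁸ ion has a large crystal-field splitting; square planar leaves the high-energy d_{x²−y²} orbital empty and maximises CFSE. → square planar.
For [Ag(py)₄]⁺: Pyridine is neutral; balancing the +1 overall charge requires Ag(I). Silver is a group-11 element; Ag(I) is therefore d¹⁰. A d¹⁰ ion has no crystal-field stabilisation preference between square planar and tetrahedral, so four ligands adopt the sterically favoured tetrahedral geometry. → tetrahedral.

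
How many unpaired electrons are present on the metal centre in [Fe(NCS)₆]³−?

5 unpaired electrons

Ligand charges: each isothiocyanate is −1. With an overall charge of −3 the iron centre must be in the +3 oxidation state.
Iron is a group-8 element; Fe(III) is therefore d⁵.
The spin state decides the count: Isothiocyanate is a weak-field ligand for a first-row metal, so the complex is high-spin.
An octahedral high-spin d⁵ ion is t₂g³e_g², giving 5 unpaired electrons.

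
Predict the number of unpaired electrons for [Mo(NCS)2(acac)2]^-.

Summing ligand charges against the −1 overall charge gives an oxidation state of +3 for molybdenum.
Group 6 minus oxidation state 3 gives a d³ configuration.
Counting donor atoms: 2×isothiocyanate (monodentate) → 2 donors; 2×acetylacetonate (bidentate) → 4 donors. Coordination number = 6.
In an octahedral field the d³ configuration is t₂g³e_g⁰ (only one arrangement possible), giving 3 unpaired electrons.

3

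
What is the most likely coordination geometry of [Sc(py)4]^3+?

tetrahedral

Summing ligand charges against the +3 overall charge gives an oxidation state of +3 for scandium.
Group 3 minus oxidation state 3 gives a d⁰ configuration.
Coordination number: 4.
A d⁰ ion has no crystal-field stabilisation preference between square planar and tetrahedral, so four ligands adopt the sterically favoured tetrahedral geometry.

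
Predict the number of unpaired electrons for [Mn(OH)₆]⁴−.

5

Summing ligand charges against the −4 overall charge gives an oxidation state of +2 for manganese.
Mn sits in group 7, so the d-electron count is 7 − 2 = 5.
The spin state decides the count: Hydroxide is a weak-field ligand for a first-row metal, so the complex is high-spin.
An octahedral high-spin d⁵ ion is t₂g³e_g², giving 5 unpaired electrons.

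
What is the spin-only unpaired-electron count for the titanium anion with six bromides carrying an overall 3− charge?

Ligand charges: each bromide is −1. With an overall charge of −3 the titanium centre must be in the +3 oxidation state.
Ti sits in group 4, so the d-electron count is 4 − 3 = 1.
In an octahedral field the d¹ configuration is t₂g¹e_g⁰ (only one arrangement possible), giving 1 unpaired electron.

1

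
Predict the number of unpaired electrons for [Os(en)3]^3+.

1 unpaired electron

Ethylenediamine is neutral; balancing the +3 overall charge requires Os(III).
Osmium is a group-8 element; Os(III) is therefore d⁵.
Counting donor atoms: 3×ethylenediamine (bidentate) → 6 donors. Coordination number = 6.
The spin state decides the count: a 5d ion has a large Δₒ and is invariably low-spin.
An octahedral low-spin d⁵ ion is t₂g⁵e_g⁰, giving 1 unpaired electron.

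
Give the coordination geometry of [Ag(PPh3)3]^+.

Triphenylphosphine is neutral; balancing the +1 overall charge requires Ag(I).
Silver is a group-11 element; Ag(I) is therefore d¹⁰.
With 3 monodentate ligands the coordination number is 3.
Three ligands around a d¹⁰ centre minimise repulsion in a trigonal-planar arrangement.

trigonal planar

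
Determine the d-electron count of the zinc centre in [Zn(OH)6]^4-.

d¹⁰

Summing ligand charges against the −4 overall charge gives an oxidation state of +2 for zinc.
Zinc is a group-12 element; Zn(II) is therefore d¹⁰.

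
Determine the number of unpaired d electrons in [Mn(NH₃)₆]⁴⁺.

Ligand charges: ammonia is neutral. With an overall charge of +4 the manganese centre must be in the +4 oxidation state.
Mn sits in group 7, so the d-electron count is 7 − 4 = 3.
In an octahedral field the d³ configuration is t₂g³e_g⁰ (only one arrangement possible), giving 3 unpaired electrons.

3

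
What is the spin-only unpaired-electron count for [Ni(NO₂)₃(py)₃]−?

Summing ligand charges against the −1 overall charge gives an oxidation state of +2 for nickel.
Group 10 minus oxidation state 2 gives a d⁸ configuration.
In an octahedral field the d⁸ configuration is t₂g⁶e_g² (only one arrangement possible), giving 2 unpaired electrons.

2 unpaired electrons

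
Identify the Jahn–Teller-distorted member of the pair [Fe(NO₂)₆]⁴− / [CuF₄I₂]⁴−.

[Fe(NO₂)₆]⁴−: Summing ligand charges against the −4 overall charge gives an oxidation state of +2 for iron. Iron is a group-8 element; Fe(II) is therefore d⁶. Nitro (N-bound nitrite) is a strong-field ligand (high in the spectrochemical series) for a first-row metal, so the complex is low-spin. The d⁶ configuration leaves the e_g set evenly filled (or empty) — no strong Jahn–Teller driving force.
[CuF₄I₂]⁴−: Each fluoride is −1; each iodide is −1; balancing the −4 overall charge requires Cu(II). Copper is a group-11 element; Cu(II) is therefore d⁹. The t₂g⁶e_g³ configuration has an unevenly filled e_g set; the Jahn–Teller theorem predicts a tetragonal distortion (typically axial elongation) to lift the degeneracy.

[CuF₄I₂]⁴−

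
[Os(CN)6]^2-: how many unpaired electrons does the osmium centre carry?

Ligand charges: each cyanide is −1. With an overall charge of −2 the osmium centre must be in the +4 oxidation state.
Group 8 minus oxidation state 4 gives a d⁴ configuration.
The spin state decides the count: a 5d ion has a large Δₒ and is invariably low-spin.
An octahedral low-spin d⁴ ion is t₂g⁴e_g⁰, giving 2 unpaired electrons.

2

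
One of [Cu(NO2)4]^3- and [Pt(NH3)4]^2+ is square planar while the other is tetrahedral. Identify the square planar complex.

[Pt(NH3)4]^2+

For [Cu(NO2)4]^3-: Ligand charges: each nitro (N-bound nitrite) is −1. With an overall charge of −3 the copper centre must be in the +1 oxidation state. Cu sits in group 11, so the d-electron count is 11 − 1 = 10. A d¹⁰ ion has no crystal-field stabilisation preference between square planar and tetrahedral, so four ligands adopt the sterically favoured tetrahedral geometry. → tetrahedral.
For [Pt(NH3)4]^2+: Ligand charges: ammonia is neutral. With an overall charge of +2 the platinum centre must be in the +2 oxidation state. Group 10 minus oxidation state 2 gives a d⁸ configuration. A 5d d⁸ ion has a large crystal-field splitting; square planar leaves the high-energy d_{x²−y²} orbital empty and maximises CFSE. → square planar.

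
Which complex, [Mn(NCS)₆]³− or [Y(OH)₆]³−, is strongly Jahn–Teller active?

[Mn(NCS)₆]³−: Each isothiocyanate is −1; balancing the −3 overall charge requires Mn(III). Group 7 minus oxidation state 3 gives a d⁴ configuration. Isothiocyanate is a weak-field ligand for a first-row metal, so the complex is high-spin. The t₂g³e_g¹ (high-spin) configuration has an unevenly filled e_g set; the Jahn–Teller theorem predicts a tetragonal distortion (typically axial elongation) to lift the degeneracy.
[Y(OH)₆]³−: Ligand charges: each hydroxide is −1. With an overall charge of −3 the yttrium centre must be in the +3 oxidation state. Y sits in group 3, so the d-electron count is 3 − 3 = 0. The d⁰ configuration leaves the e_g set evenly filled (or empty) — no strong Jahn–Teller driving force.

[Mn(NCS)₆]³−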